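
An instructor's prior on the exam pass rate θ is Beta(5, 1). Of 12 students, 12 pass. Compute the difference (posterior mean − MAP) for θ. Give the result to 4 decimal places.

-0.0556

Posterior: Beta(5+12, 1+0) = Beta(17, 1).
Since β = 1 ≤ 1 and α > 1, the Beta density is monotone increasing on [0,1]; the mode is at 1.
Mean = 17/(17+1) = 0.9444.
Difference = 0.9444 − 1.0000 = -0.0556.
Mode > mean: the posterior has a left tail.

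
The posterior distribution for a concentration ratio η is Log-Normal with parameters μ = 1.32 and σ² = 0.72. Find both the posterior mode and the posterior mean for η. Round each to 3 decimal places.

MAP = 1.822, posterior mean = 5.366

Mode = exp(μ − σ²) = exp(0.60) = 1.822.
Mean = exp(μ + σ²/2) = exp(1.680) = 5.366.
The mean is pulled above the mode by the posterior's right skew.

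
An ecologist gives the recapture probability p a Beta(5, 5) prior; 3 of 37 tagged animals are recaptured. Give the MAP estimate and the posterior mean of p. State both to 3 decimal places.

Posterior: Beta(5+3, 5+34) = Beta(8, 39).
Mode = (8−1)/(8+39−2) = 7/45 = 0.156.
Mean = 8/(8+39) = 8/47 = 0.170.
The mean is pulled above the mode by the posterior's right skew.

MAP = 0.156; posterior mean = 0.170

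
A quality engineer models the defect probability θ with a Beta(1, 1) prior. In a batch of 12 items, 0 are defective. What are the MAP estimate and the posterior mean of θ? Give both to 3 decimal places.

MAP = 0.000, posterior mean = 0.071

Posterior: Beta(1+0, 1+12) = Beta(1, 13).
Since α = 1 ≤ 1 and β > 1, the Beta density is monotone decreasing on [0,1]; the mode is at 0.
Mean = 1/(1+13) = 0.071.
The posterior is right-skewed, so the mean exceeds the mode.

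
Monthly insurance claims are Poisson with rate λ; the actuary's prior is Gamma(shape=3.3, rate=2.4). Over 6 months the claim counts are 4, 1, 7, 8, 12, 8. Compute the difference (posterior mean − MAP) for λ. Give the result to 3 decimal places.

Σ counts = 40. Posterior: Gamma(shape = 3.3+40 = 43.3, rate = 2.4+6 = 8.4).
Mode = (α−1)/β = 42.3/8.4 = 5.036.
Mean = α/β = 43.3/8.4 = 5.155.
Difference = 5.155 − 5.036 = 0.119.
Right-skewed posterior ⇒ mode < mean.

0.119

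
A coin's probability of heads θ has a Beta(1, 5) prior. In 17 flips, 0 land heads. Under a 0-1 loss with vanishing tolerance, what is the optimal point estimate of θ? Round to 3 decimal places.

0.000

Posterior: Beta(1+0, 5+17) = Beta(1, 22).
Since α = 1 ≤ 1 and β > 1, the Beta density is monotone decreasing on [0,1]; the mode is at 0.
Mean = 1/(1+22) = 0.043.
This is the posterior mode — the MAP estimate.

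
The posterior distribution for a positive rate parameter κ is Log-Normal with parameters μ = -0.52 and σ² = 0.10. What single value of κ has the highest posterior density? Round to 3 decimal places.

Mode = exp(μ − σ²) = exp(-0.62) = 0.538.
Mean = exp(μ + σ²/2) = exp(-0.470) = 0.625.
This is the posterior mode — the MAP estimate.

0.538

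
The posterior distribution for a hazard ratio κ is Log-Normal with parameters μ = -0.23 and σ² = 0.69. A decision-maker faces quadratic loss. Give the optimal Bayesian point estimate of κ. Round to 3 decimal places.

1.122

Mode = exp(μ − σ²) = exp(-0.92) = 0.399.
Mean = exp(μ + σ²/2) = exp(0.115) = 1.122.
Quadratic loss ⇒ the optimal estimator is the posterior mean.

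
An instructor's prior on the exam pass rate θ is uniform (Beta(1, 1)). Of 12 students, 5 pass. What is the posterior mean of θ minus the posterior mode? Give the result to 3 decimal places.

Posterior: Beta(1+5, 1+7) = Beta(6, 8).
Mode = (6−1)/(6+8−2) = 5/12 = 0.417.
With a flat prior the MAP equals the MLE, 5/12.
Mean = 6/(6+8) = 6/14 = 0.429.
Difference = 0.429 − 0.417 = 0.012.
The mean is pulled above the mode by the posterior's right skew.

0.012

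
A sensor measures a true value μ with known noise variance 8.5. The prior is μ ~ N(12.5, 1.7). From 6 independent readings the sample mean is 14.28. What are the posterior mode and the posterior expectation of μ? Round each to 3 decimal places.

Posterior for μ is Normal. Precision-weighted mean: (1/1.7·12.5 + 6/8.5·14.28) / (1/1.7 + 6/8.5) = 13.471.
A Normal posterior is symmetric, so mode = mean.

MAP = 13.471, posterior mean = 13.471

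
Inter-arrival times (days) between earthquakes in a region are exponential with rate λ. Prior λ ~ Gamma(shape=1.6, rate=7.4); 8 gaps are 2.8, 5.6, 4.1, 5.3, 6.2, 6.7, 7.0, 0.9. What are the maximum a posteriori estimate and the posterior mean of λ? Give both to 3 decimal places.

Σ times = 38.6. Posterior: Gamma(shape = 1.6+8 = 9.6, rate = 7.4+38.6 = 46.0).
Mode = (α−1)/β = 8.6/46.0 = 0.187.
Mean = α/β = 9.6/46.0 = 0.209.

maximum a posteriori estimate = 0.187, posterior mean = 0.209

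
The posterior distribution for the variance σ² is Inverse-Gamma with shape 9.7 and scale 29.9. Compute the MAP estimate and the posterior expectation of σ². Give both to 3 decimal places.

MAP = 2.794, posterior mean = 3.437

Mode = β/(α+1) = 29.9/10.7 = 2.794.
Mean = β/(α−1) = 29.9/8.7 = 3.437.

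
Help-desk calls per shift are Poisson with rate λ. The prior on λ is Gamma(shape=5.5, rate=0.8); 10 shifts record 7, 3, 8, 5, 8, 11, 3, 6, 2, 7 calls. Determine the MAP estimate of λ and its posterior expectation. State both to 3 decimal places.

MAP: 5.972. Posterior mean: 6.065.

Σ counts = 60. Posterior: Gamma(shape = 5.5+60 = 65.5, rate = 0.8+10 = 10.8).
Mode = (α−1)/β = 64.5/10.8 = 5.972.
Mean = α/β = 65.5/10.8 = 6.065.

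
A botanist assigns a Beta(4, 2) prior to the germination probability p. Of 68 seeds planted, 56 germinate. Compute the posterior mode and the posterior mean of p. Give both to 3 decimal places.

MAP = 0.819; posterior mean = 0.811

Posterior: Beta(4+56, 2+12) = Beta(60, 14).
Mode = (60−1)/(60+14−2) = 59/72 = 0.819.
Mean = 60/(60+14) = 60/74 = 0.811.
Mode > mean: the posterior has a left tail.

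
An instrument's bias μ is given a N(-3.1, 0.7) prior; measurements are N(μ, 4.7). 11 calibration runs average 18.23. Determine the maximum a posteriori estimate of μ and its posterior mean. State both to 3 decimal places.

MAP = 10.145; posterior mean = 10.145

Posterior for μ is Normal. Precision-weighted mean: (1/0.7·-3.1 + 11/4.7·18.23) / (1/0.7 + 11/4.7) = 10.145.
A Normal posterior is symmetric, so mode = mean.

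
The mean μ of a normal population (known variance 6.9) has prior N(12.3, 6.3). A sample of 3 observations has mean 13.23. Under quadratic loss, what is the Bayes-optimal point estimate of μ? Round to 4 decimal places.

Posterior for μ is Normal. Precision-weighted mean: (1/6.3·12.3 + 3/6.9·13.23) / (1/6.3 + 3/6.9) = 12.9813.
A Normal posterior is symmetric, so mode = mean.
Quadratic loss ⇒ the optimal estimator is the posterior mean.

12.9813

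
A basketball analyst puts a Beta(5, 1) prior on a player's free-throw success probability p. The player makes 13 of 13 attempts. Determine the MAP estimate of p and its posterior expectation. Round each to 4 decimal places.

Posterior: Beta(5+13, 1+0) = Beta(18, 1).
Since β = 1 ≤ 1 and α > 1, the Beta density is monotone increasing on [0,1]; the mode is at 1.
Mean = 18/(18+1) = 0.9474.
The mean is pulled below the mode by the posterior's left skew.

MAP estimate = 1.0000, posterior expectation = 0.9474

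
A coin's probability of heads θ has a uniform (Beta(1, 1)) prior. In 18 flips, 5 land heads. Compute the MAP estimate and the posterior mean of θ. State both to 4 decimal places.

θ_MAP = 0.2778, E[θ|data] = 0.3000

Posterior: Beta(1+5, 1+13) = Beta(6, 14).
Mode = (6−1)/(6+14−2) = 5/18 = 0.2778.
Mean = 6/(6+14) = 6/20 = 0.3000.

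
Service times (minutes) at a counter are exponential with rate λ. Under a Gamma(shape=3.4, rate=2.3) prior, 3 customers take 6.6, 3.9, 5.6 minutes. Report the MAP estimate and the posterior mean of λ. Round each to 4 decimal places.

MAP estimate = 0.2935, posterior mean = 0.3478

Σ times = 16.1. Posterior: Gamma(shape = 3.4+3 = 6.4, rate = 2.3+16.1 = 18.4).
Mode = (α−1)/β = 5.4/18.4 = 0.2935.
Mean = α/β = 6.4/18.4 = 0.3478.
Right-skewed posterior ⇒ mode < mean.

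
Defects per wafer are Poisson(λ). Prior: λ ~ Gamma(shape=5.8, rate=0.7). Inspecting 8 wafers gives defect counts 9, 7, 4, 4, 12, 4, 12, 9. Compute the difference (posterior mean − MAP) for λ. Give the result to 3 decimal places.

Σ counts = 61. Posterior: Gamma(shape = 5.8+61 = 66.8, rate = 0.7+8 = 8.7).
Mode = (α−1)/β = 65.8/8.7 = 7.563.
Mean = α/β = 66.8/8.7 = 7.678.
Difference = 7.678 − 7.563 = 0.115.
Mean > mode: the posterior has a right tail.

0.115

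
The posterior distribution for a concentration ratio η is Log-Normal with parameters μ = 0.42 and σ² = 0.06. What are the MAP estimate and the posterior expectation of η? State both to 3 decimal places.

Mode = exp(μ − σ²) = exp(0.36) = 1.433.
Mean = exp(μ + σ²/2) = exp(0.450) = 1.568.
The posterior is right-skewed, so the mean exceeds the mode.

MAP = 1.433, posterior mean = 1.568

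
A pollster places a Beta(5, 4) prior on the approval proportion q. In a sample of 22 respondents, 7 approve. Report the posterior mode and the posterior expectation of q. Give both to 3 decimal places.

q_MAP = 0.379, E[q|data] = 0.387

Posterior: Beta(5+7, 4+15) = Beta(12, 19).
Mode = (12−1)/(12+19−2) = 11/29 = 0.379.
Mean = 12/(12+19) = 12/31 = 0.387.
Right-skewed posterior ⇒ mode < mean.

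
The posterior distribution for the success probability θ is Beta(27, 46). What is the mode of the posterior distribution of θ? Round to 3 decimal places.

Mode = (27−1)/(27+46−2) = 26/71 = 0.366.
Mean = 27/(27+46) = 27/73 = 0.370.
This is the posterior mode — the MAP estimate.

0.366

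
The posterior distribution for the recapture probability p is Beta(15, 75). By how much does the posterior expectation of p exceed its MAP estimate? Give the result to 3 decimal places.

Mode = (15−1)/(15+75−2) = 14/88 = 0.159.
Mean = 15/(15+75) = 15/90 = 0.167.
Difference = 0.167 − 0.159 = 0.008.

0.008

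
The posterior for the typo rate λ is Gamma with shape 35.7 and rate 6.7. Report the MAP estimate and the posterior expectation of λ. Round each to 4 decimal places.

Mode = (α−1)/β = 34.7/6.7 = 5.1791.
Mean = α/β = 35.7/6.7 = 5.3284.

λ_MAP = 5.1791, E[λ|data] = 5.3284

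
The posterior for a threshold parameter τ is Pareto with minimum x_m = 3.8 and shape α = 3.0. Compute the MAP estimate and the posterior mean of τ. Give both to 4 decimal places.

The Pareto density is strictly decreasing on [x_m, ∞), so the mode is x_m = 3.8000.
Mean = α·x_m/(α−1) = 3.0·3.8/2.0 = 5.7000.

MAP estimate = 3.8000, posterior mean = 5.7000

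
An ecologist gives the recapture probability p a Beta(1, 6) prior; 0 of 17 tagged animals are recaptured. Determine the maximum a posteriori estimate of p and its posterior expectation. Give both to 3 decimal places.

MAP: 0.000. Posterior mean: 0.042.

Posterior: Beta(1+0, 6+17) = Beta(1, 23).
Since α = 1 ≤ 1 and β > 1, the Beta density is monotone decreasing on [0,1]; the mode is at 0.
Mean = 1/(1+23) = 0.042.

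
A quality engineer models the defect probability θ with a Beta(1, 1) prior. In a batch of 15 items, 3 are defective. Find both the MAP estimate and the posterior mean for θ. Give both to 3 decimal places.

Posterior: Beta(1+3, 1+12) = Beta(4, 13).
Mode = (4−1)/(4+13−2) = 3/15 = 0.200.
With a flat prior the MAP equals the MLE, 3/15.
Mean = 4/(4+13) = 4/17 = 0.235.

θ_MAP = 0.200, E[θ|data] = 0.235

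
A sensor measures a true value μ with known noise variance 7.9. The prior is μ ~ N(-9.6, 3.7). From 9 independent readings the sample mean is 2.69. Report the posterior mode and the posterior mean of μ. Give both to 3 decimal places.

Posterior for μ is Normal. Precision-weighted mean: (1/3.7·-9.6 + 9/7.9·2.69) / (1/3.7 + 9/7.9) = 0.333.
A Normal posterior is symmetric, so mode = mean.

MAP = 0.333; posterior mean = 0.333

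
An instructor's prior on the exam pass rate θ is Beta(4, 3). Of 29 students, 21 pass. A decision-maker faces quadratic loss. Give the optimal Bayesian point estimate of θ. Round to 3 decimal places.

Posterior: Beta(4+21, 3+8) = Beta(25, 11).
Mode = (25−1)/(25+11−2) = 24/34 = 0.706.
Mean = 25/(25+11) = 25/36 = 0.694.
Quadratic loss ⇒ the optimal estimator is the posterior mean.

0.694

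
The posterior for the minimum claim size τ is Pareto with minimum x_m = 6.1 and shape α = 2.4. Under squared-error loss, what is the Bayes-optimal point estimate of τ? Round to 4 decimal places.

10.4571

The Pareto density is strictly decreasing on [x_m, ∞), so the mode is x_m = 6.1000.
Mean = α·x_m/(α−1) = 2.4·6.1/1.4 = 10.4571.
Squared-error loss ⇒ the optimal estimator is the posterior mean.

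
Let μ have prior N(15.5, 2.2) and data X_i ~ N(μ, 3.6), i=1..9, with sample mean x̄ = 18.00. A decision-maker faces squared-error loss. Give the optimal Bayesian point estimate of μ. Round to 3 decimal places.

Posterior for μ is Normal. Precision-weighted mean: (1/2.2·15.5 + 9/3.6·18.00) / (1/2.2 + 9/3.6) = 17.615.
A Normal posterior is symmetric, so mode = mean.
Squared-error loss ⇒ the optimal estimator is the posterior mean.

17.615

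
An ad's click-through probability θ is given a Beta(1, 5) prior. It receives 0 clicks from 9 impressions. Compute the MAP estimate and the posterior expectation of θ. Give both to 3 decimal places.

Posterior: Beta(1+0, 5+9) = Beta(1, 14).
Since α = 1 ≤ 1 and β > 1, the Beta density is monotone decreasing on [0,1]; the mode is at 0.
Mean = 1/(1+14) = 0.067.

MAP: 0.000. Posterior mean: 0.067.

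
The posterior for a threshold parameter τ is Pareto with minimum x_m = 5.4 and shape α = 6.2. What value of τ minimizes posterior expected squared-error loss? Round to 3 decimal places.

The Pareto density is strictly decreasing on [x_m, ∞), so the mode is x_m = 5.400.
Mean = α·x_m/(α−1) = 6.2·5.4/5.2 = 6.438.
Squared-error loss ⇒ the optimal estimator is the posterior mean.

6.438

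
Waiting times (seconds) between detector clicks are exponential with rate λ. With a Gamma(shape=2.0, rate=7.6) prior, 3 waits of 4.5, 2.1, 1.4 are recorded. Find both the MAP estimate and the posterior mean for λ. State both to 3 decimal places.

Σ times = 8.0. Posterior: Gamma(shape = 2.0+3 = 5.0, rate = 7.6+8.0 = 15.6).
Mode = (α−1)/β = 4.0/15.6 = 0.256.
Mean = α/β = 5.0/15.6 = 0.321.
Mean > mode: the posterior has a right tail.

MAP estimate = 0.256, posterior mean = 0.321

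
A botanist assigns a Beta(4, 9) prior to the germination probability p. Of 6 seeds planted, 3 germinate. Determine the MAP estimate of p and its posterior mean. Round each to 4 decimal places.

MAP estimate = 0.3529, posterior mean = 0.3684

Posterior: Beta(4+3, 9+3) = Beta(7, 12).
Mode = (7−1)/(7+12−2) = 6/17 = 0.3529.
Mean = 7/(7+12) = 7/19 = 0.3684.
The mean is pulled above the mode by the posterior's right skew.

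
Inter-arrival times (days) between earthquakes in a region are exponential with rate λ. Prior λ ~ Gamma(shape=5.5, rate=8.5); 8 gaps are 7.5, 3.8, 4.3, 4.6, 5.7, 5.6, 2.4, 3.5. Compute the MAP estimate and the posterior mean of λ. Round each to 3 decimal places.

MAP = 0.272, posterior mean = 0.294

Σ times = 37.4. Posterior: Gamma(shape = 5.5+8 = 13.5, rate = 8.5+37.4 = 45.9).
Mode = (α−1)/β = 12.5/45.9 = 0.272.
Mean = α/β = 13.5/45.9 = 0.294.
Right-skewed posterior ⇒ mode < mean.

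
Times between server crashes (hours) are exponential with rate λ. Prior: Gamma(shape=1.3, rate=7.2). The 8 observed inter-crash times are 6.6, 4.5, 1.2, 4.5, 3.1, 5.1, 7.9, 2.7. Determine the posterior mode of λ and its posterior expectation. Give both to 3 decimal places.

posterior mode = 0.194, posterior expectation = 0.217

Σ times = 35.6. Posterior: Gamma(shape = 1.3+8 = 9.3, rate = 7.2+35.6 = 42.8).
Mode = (α−1)/β = 8.3/42.8 = 0.194.
Mean = α/β = 9.3/42.8 = 0.217.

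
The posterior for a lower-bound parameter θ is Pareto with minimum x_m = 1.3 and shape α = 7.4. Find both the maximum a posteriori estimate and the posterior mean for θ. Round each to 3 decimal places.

θ_MAP = 1.300, E[θ|data] = 1.503

The Pareto density is strictly decreasing on [x_m, ∞), so the mode is x_m = 1.300.
Mean = α·x_m/(α−1) = 7.4·1.3/6.4 = 1.503.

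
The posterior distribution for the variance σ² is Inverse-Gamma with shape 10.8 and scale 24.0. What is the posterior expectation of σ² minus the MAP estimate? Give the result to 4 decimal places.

Mode = β/(α+1) = 24.0/11.8 = 2.0339.
Mean = β/(α−1) = 24.0/9.8 = 2.4490.
Difference = 2.4490 − 2.0339 = 0.4151.
Mean > mode: the posterior has a right tail.

0.4151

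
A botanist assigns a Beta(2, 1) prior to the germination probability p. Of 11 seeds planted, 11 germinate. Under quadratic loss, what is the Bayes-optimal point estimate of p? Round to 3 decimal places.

Posterior: Beta(2+11, 1+0) = Beta(13, 1).
Since β = 1 ≤ 1 and α > 1, the Beta density is monotone increasing on [0,1]; the mode is at 1.
Mean = 13/(13+1) = 0.929.
Quadratic loss ⇒ the optimal estimator is the posterior mean.

0.929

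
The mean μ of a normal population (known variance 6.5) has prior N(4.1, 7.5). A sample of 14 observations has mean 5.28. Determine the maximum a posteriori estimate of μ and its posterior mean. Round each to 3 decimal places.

μ_MAP = 5.211, E[μ|data] = 5.211

Posterior for μ is Normal. Precision-weighted mean: (1/7.5·4.1 + 14/6.5·5.28) / (1/7.5 + 14/6.5) = 5.211.
A Normal posterior is symmetric, so mode = mean.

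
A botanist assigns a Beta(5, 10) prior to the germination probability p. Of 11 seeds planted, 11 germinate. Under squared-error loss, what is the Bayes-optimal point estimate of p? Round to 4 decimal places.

Posterior: Beta(5+11, 10+0) = Beta(16, 10).
Mode = (16−1)/(16+10−2) = 15/24 = 0.6250.
Mean = 16/(16+10) = 16/26 = 0.6154.
Squared-error loss ⇒ the optimal estimator is the posterior mean.

0.6154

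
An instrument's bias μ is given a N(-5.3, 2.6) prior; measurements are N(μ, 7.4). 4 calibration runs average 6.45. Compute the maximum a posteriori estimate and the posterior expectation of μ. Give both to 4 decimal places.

MAP = 1.5652; posterior mean = 1.5652

Posterior for μ is Normal. Precision-weighted mean: (1/2.6·-5.3 + 4/7.4·6.45) / (1/2.6 + 4/7.4) = 1.5652.
A Normal posterior is symmetric, so mode = mean.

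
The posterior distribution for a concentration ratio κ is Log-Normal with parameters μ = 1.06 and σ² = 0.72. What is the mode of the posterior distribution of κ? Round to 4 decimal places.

Mode = exp(μ − σ²) = exp(0.34) = 1.4049.
Mean = exp(μ + σ²/2) = exp(1.420) = 4.1371.
This is the posterior mode — the MAP estimate.

1.4049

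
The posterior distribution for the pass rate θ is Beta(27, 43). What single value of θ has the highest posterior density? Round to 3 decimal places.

0.382

Mode = (27−1)/(27+43−2) = 26/68 = 0.382.
Mean = 27/(27+43) = 27/70 = 0.386.
This is the posterior mode — the MAP estimate.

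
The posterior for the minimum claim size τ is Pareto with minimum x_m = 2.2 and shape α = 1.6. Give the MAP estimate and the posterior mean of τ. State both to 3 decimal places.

MAP = 2.200, posterior mean = 5.867

The Pareto density is strictly decreasing on [x_m, ∞), so the mode is x_m = 2.200.
Mean = α·x_m/(α−1) = 1.6·2.2/0.6 = 5.867.
The mean is pulled above the mode by the posterior's right skew.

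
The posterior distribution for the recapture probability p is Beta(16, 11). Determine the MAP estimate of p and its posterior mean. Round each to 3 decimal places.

Mode = (16−1)/(16+11−2) = 15/25 = 0.600.
Mean = 16/(16+11) = 16/27 = 0.593.

MAP = 0.600; posterior mean = 0.593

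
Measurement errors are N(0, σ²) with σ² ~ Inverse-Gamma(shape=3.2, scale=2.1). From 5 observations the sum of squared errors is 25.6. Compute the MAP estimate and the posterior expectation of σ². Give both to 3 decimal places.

Posterior: Inverse-Gamma(shape = 3.2+5/2 = 5.7, scale = 2.1+25.6/2 = 14.9).
Mode = β/(α+1) = 14.9/6.7 = 2.224.
Mean = β/(α−1) = 14.9/4.7 = 3.170.
The posterior is right-skewed, so the mean exceeds the mode.

σ²_MAP = 2.224, E[σ²|data] = 3.170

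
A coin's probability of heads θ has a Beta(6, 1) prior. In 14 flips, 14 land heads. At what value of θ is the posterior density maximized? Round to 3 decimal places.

Posterior: Beta(6+14, 1+0) = Beta(20, 1).
Since β = 1 ≤ 1 and α > 1, the Beta density is monotone increasing on [0,1]; the mode is at 1.
Mean = 20/(20+1) = 0.952.
This is the posterior mode — the MAP estimate.

1.000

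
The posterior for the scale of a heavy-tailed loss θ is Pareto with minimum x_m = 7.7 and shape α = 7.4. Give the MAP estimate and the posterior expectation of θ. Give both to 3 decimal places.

The Pareto density is strictly decreasing on [x_m, ∞), so the mode is x_m = 7.700.
Mean = α·x_m/(α−1) = 7.4·7.7/6.4 = 8.903.

MAP: 7.700. Posterior mean: 8.903.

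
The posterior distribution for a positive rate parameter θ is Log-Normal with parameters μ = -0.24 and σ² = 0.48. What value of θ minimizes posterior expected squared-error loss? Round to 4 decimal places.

Mode = exp(μ − σ²) = exp(-0.72) = 0.4868.
Mean = exp(μ + σ²/2) = exp(0.000) = 1.0000.
Squared-error loss ⇒ the optimal estimator is the posterior mean.

1.0000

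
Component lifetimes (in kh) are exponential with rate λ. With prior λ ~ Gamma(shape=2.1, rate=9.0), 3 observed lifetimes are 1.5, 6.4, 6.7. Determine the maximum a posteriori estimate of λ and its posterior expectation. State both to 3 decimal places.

Σ times = 14.6. Posterior: Gamma(shape = 2.1+3 = 5.1, rate = 9.0+14.6 = 23.6).
Mode = (α−1)/β = 4.1/23.6 = 0.174.
Mean = α/β = 5.1/23.6 = 0.216.

MAP: 0.174. Posterior mean: 0.216.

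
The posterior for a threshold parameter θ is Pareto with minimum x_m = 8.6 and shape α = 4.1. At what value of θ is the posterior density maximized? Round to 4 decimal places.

8.6000

The Pareto density is strictly decreasing on [x_m, ∞), so the mode is x_m = 8.6000.
Mean = α·x_m/(α−1) = 4.1·8.6/3.1 = 11.3742.
This is the posterior mode — the MAP estimate.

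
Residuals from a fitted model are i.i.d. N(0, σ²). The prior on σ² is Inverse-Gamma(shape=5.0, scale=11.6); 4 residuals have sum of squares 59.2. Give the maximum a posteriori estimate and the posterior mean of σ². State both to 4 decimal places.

Posterior: Inverse-Gamma(shape = 5.0+4/2 = 7.0, scale = 11.6+59.2/2 = 41.2).
Mode = β/(α+1) = 41.2/8.0 = 5.1500.
Mean = β/(α−1) = 41.2/6.0 = 6.8667.
The mean is pulled above the mode by the posterior's right skew.

MAP: 5.1500. Posterior mean: 6.8667.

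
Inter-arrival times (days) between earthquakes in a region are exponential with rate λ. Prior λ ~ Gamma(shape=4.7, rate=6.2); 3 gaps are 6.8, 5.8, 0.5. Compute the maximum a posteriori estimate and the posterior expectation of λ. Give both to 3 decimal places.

Σ times = 13.1. Posterior: Gamma(shape = 4.7+3 = 7.7, rate = 6.2+13.1 = 19.3).
Mode = (α−1)/β = 6.7/19.3 = 0.347.
Mean = α/β = 7.7/19.3 = 0.399.
Right-skewed posterior ⇒ mode < mean.

λ_MAP = 0.347, E[λ|data] = 0.399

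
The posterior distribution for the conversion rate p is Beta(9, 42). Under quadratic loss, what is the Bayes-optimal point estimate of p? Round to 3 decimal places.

Mode = (9−1)/(9+42−2) = 8/49 = 0.163.
Mean = 9/(9+42) = 9/51 = 0.176.
Quadratic loss ⇒ the optimal estimator is the posterior mean.

0.176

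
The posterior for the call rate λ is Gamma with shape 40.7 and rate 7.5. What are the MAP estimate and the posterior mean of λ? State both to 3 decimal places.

Mode = (α−1)/β = 39.7/7.5 = 5.293.
Mean = α/β = 40.7/7.5 = 5.427.

MAP: 5.293. Posterior mean: 5.427.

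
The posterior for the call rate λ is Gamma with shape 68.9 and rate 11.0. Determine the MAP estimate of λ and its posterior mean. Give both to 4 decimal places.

MAP: 6.1727. Posterior mean: 6.2636.

Mode = (α−1)/β = 67.9/11.0 = 6.1727.
Mean = α/β = 68.9/11.0 = 6.2636.
The posterior is right-skewed, so the mean exceeds the mode.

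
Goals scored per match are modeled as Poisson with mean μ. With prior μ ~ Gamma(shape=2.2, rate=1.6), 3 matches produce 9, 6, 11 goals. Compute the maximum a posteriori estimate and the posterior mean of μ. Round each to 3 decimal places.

MAP = 5.913; posterior mean = 6.130

Σ counts = 26. Posterior: Gamma(shape = 2.2+26 = 28.2, rate = 1.6+3 = 4.6).
Mode = (α−1)/β = 27.2/4.6 = 5.913.
Mean = α/β = 28.2/4.6 = 6.130.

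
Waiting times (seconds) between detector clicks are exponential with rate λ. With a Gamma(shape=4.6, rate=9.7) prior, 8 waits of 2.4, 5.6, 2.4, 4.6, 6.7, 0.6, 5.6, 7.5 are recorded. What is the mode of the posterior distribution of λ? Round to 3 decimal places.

0.257

Σ times = 35.4. Posterior: Gamma(shape = 4.6+8 = 12.6, rate = 9.7+35.4 = 45.1).
Mode = (α−1)/β = 11.6/45.1 = 0.257.
Mean = α/β = 12.6/45.1 = 0.279.
This is the posterior mode — the MAP estimate.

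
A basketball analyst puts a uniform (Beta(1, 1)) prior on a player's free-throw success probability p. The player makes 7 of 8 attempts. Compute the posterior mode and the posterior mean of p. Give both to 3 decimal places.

Posterior: Beta(1+7, 1+1) = Beta(8, 2).
Mode = (8−1)/(8+2−2) = 7/8 = 0.875.
With a flat prior the MAP equals the MLE, 7/8.
Mean = 8/(8+2) = 8/10 = 0.800.

MAP = 0.875; posterior mean = 0.800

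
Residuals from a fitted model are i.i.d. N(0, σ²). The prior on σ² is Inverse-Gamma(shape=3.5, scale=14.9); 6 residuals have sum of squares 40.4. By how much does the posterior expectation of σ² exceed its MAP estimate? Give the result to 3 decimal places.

1.702

Posterior: Inverse-Gamma(shape = 3.5+6/2 = 6.5, scale = 14.9+40.4/2 = 35.1).
Mode = β/(α+1) = 35.1/7.5 = 4.680.
Mean = β/(α−1) = 35.1/5.5 = 6.382.
Difference = 6.382 − 4.680 = 1.702.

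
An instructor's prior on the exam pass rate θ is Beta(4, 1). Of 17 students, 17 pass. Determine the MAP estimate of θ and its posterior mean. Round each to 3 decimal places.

MAP = 1.000, posterior mean = 0.955

Posterior: Beta(4+17, 1+0) = Beta(21, 1).
Since β = 1 ≤ 1 and α > 1, the Beta density is monotone increasing on [0,1]; the mode is at 1.
Mean = 21/(21+1) = 0.955.
The mean is pulled below the mode by the posterior's left skew.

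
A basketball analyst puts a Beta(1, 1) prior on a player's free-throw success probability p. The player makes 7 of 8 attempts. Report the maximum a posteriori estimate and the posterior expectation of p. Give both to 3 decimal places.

Posterior: Beta(1+7, 1+1) = Beta(8, 2).
Mode = (8−1)/(8+2−2) = 7/8 = 0.875.
With a flat prior the MAP equals the MLE, 7/8.
Mean = 8/(8+2) = 8/10 = 0.800.

maximum a posteriori estimate = 0.875, posterior expectation = 0.800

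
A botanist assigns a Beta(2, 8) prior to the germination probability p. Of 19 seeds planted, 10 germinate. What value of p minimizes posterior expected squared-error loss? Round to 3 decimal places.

Posterior: Beta(2+10, 8+9) = Beta(12, 17).
Mode = (12−1)/(12+17−2) = 11/27 = 0.407.
Mean = 12/(12+17) = 12/29 = 0.414.
Squared-error loss ⇒ the optimal estimator is the posterior mean.

0.414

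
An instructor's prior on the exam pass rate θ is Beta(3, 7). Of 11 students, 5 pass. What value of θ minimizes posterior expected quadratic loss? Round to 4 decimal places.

Posterior: Beta(3+5, 7+6) = Beta(8, 13).
Mode = (8−1)/(8+13−2) = 7/19 = 0.3684.
Mean = 8/(8+13) = 8/21 = 0.3810.
Quadratic loss ⇒ the optimal estimator is the posterior mean.

0.3810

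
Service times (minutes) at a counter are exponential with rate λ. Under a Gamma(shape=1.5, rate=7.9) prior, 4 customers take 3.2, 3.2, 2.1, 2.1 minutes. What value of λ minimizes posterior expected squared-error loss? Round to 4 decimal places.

0.2973

Σ times = 10.6. Posterior: Gamma(shape = 1.5+4 = 5.5, rate = 7.9+10.6 = 18.5).
Mode = (α−1)/β = 4.5/18.5 = 0.2432.
Mean = α/β = 5.5/18.5 = 0.2973.
Squared-error loss ⇒ the optimal estimator is the posterior mean.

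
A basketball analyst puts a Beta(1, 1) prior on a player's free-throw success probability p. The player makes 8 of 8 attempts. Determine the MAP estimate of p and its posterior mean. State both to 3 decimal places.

Posterior: Beta(1+8, 1+0) = Beta(9, 1).
Since β = 1 ≤ 1 and α > 1, the Beta density is monotone increasing on [0,1]; the mode is at 1.
Mean = 9/(9+1) = 0.900.

MAP estimate = 1.000, posterior mean = 0.900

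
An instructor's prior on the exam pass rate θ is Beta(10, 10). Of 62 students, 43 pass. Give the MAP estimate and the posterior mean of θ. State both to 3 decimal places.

MAP = 0.650, posterior mean = 0.646

Posterior: Beta(10+43, 10+19) = Beta(53, 29).
Mode = (53−1)/(53+29−2) = 52/80 = 0.650.
Mean = 53/(53+29) = 53/82 = 0.646.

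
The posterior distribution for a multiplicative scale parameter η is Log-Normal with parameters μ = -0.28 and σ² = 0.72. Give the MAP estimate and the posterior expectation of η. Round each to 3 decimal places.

Mode = exp(μ − σ²) = exp(-1.00) = 0.368.
Mean = exp(μ + σ²/2) = exp(0.080) = 1.083.
The posterior is right-skewed, so the mean exceeds the mode.

η_MAP = 0.368, E[η|data] = 1.083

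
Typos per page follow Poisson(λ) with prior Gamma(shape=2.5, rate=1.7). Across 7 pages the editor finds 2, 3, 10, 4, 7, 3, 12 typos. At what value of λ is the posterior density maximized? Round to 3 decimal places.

Σ counts = 41. Posterior: Gamma(shape = 2.5+41 = 43.5, rate = 1.7+7 = 8.7).
Mode = (α−1)/β = 42.5/8.7 = 4.885.
Mean = α/β = 43.5/8.7 = 5.000.
This is the posterior mode — the MAP estimate.

4.885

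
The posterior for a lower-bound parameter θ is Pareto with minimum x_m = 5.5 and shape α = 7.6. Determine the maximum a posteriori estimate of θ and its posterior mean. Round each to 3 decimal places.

The Pareto density is strictly decreasing on [x_m, ∞), so the mode is x_m = 5.500.
Mean = α·x_m/(α−1) = 7.6·5.5/6.6 = 6.333.

maximum a posteriori estimate = 5.500, posterior mean = 6.333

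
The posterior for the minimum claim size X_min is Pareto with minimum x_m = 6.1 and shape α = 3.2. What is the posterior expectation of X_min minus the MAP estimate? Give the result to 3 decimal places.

2.773

The Pareto density is strictly decreasing on [x_m, ∞), so the mode is x_m = 6.100.
Mean = α·x_m/(α−1) = 3.2·6.1/2.2 = 8.873.
Difference = 8.873 − 6.100 = 2.773.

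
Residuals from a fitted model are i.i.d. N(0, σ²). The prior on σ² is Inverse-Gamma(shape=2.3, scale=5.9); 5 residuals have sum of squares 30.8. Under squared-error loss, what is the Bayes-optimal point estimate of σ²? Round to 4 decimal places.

Posterior: Inverse-Gamma(shape = 2.3+5/2 = 4.8, scale = 5.9+30.8/2 = 21.3).
Mode = β/(α+1) = 21.3/5.8 = 3.6724.
Mean = β/(α−1) = 21.3/3.8 = 5.6053.
Squared-error loss ⇒ the optimal estimator is the posterior mean.

5.6053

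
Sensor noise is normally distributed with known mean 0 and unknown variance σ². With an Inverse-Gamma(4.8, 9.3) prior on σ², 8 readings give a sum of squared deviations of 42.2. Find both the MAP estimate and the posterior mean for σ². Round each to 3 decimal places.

MAP = 3.102; posterior mean = 3.897

Posterior: Inverse-Gamma(shape = 4.8+8/2 = 8.8, scale = 9.3+42.2/2 = 30.4).
Mode = β/(α+1) = 30.4/9.8 = 3.102.
Mean = β/(α−1) = 30.4/7.8 = 3.897.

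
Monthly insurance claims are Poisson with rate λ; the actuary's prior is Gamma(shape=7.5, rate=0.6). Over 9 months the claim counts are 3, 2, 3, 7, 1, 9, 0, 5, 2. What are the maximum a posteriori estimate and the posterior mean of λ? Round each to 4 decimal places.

MAP: 4.0104. Posterior mean: 4.1146.

Σ counts = 32. Posterior: Gamma(shape = 7.5+32 = 39.5, rate = 0.6+9 = 9.6).
Mode = (α−1)/β = 38.5/9.6 = 4.0104.
Mean = α/β = 39.5/9.6 = 4.1146.
Mean > mode: the posterior has a right tail.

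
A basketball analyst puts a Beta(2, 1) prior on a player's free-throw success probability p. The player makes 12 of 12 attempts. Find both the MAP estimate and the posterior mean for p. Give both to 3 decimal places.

MAP estimate = 1.000, posterior mean = 0.933

Posterior: Beta(2+12, 1+0) = Beta(14, 1).
Since β = 1 ≤ 1 and α > 1, the Beta density is monotone increasing on [0,1]; the mode is at 1.
Mean = 14/(14+1) = 0.933.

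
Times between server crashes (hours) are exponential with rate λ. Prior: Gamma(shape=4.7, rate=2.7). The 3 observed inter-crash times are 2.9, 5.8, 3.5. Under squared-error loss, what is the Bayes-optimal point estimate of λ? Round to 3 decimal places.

0.517

Σ times = 12.2. Posterior: Gamma(shape = 4.7+3 = 7.7, rate = 2.7+12.2 = 14.9).
Mode = (α−1)/β = 6.7/14.9 = 0.450.
Mean = α/β = 7.7/14.9 = 0.517.
Squared-error loss ⇒ the optimal estimator is the posterior mean.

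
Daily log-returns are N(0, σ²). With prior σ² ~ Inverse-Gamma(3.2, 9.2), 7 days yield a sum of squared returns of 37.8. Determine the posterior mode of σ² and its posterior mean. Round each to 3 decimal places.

posterior mode = 3.649, posterior mean = 4.930

Posterior: Inverse-Gamma(shape = 3.2+7/2 = 6.7, scale = 9.2+37.8/2 = 28.1).
Mode = β/(α+1) = 28.1/7.7 = 3.649.
Mean = β/(α−1) = 28.1/5.7 = 4.930.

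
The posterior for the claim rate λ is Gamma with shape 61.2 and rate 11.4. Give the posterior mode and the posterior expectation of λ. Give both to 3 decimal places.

Mode = (α−1)/β = 60.2/11.4 = 5.281.
Mean = α/β = 61.2/11.4 = 5.368.

MAP: 5.281. Posterior mean: 5.368.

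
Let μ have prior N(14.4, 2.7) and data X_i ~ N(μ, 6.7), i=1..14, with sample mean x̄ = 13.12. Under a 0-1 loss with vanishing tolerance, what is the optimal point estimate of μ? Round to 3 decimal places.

13.313

Posterior for μ is Normal. Precision-weighted mean: (1/2.7·14.4 + 14/6.7·13.12) / (1/2.7 + 14/6.7) = 13.313.
A Normal posterior is symmetric, so mode = mean.
This is the posterior mode — the MAP estimate.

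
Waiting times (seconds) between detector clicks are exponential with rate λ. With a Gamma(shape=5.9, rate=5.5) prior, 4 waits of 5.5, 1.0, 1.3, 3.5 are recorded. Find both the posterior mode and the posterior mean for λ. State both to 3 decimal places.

Σ times = 11.3. Posterior: Gamma(shape = 5.9+4 = 9.9, rate = 5.5+11.3 = 16.8).
Mode = (α−1)/β = 8.9/16.8 = 0.530.
Mean = α/β = 9.9/16.8 = 0.589.

MAP = 0.530, posterior mean = 0.589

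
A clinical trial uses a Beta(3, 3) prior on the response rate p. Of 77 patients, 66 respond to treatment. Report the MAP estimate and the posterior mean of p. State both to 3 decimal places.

MAP: 0.840. Posterior mean: 0.831.

Posterior: Beta(3+66, 3+11) = Beta(69, 14).
Mode = (69−1)/(69+14−2) = 68/81 = 0.840.
Mean = 69/(69+14) = 69/83 = 0.831.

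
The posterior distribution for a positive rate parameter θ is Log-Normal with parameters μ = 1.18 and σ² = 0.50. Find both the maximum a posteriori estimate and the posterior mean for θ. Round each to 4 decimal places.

MAP = 1.9739, posterior mean = 4.1787

Mode = exp(μ − σ²) = exp(0.68) = 1.9739.
Mean = exp(μ + σ²/2) = exp(1.430) = 4.1787.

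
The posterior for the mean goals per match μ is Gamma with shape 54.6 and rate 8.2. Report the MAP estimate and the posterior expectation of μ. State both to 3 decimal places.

MAP: 6.537. Posterior mean: 6.659.

Mode = (α−1)/β = 53.6/8.2 = 6.537.
Mean = α/β = 54.6/8.2 = 6.659.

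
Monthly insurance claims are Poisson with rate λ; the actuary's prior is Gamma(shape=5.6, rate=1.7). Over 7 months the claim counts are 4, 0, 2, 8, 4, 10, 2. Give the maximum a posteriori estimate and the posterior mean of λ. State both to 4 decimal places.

Σ counts = 30. Posterior: Gamma(shape = 5.6+30 = 35.6, rate = 1.7+7 = 8.7).
Mode = (α−1)/β = 34.6/8.7 = 3.9770.
Mean = α/β = 35.6/8.7 = 4.0920.
Mean > mode: the posterior has a right tail.

MAP = 3.9770, posterior mean = 4.0920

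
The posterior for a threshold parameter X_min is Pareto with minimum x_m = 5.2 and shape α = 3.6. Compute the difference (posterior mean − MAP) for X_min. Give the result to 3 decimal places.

The Pareto density is strictly decreasing on [x_m, ∞), so the mode is x_m = 5.200.
Mean = α·x_m/(α−1) = 3.6·5.2/2.6 = 7.200.
Difference = 7.200 − 5.200 = 2.000.
Right-skewed posterior ⇒ mode < mean.

2.000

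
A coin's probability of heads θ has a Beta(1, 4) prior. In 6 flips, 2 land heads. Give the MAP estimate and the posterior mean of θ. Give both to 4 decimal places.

Posterior: Beta(1+2, 4+4) = Beta(3, 8).
Mode = (3−1)/(3+8−2) = 2/9 = 0.2222.
Mean = 3/(3+8) = 3/11 = 0.2727.

MAP = 0.2222; posterior mean = 0.2727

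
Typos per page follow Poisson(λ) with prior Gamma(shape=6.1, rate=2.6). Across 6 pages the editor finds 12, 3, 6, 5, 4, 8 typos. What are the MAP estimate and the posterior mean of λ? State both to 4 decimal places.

MAP: 5.0116. Posterior mean: 5.1279.

Σ counts = 38. Posterior: Gamma(shape = 6.1+38 = 44.1, rate = 2.6+6 = 8.6).
Mode = (α−1)/β = 43.1/8.6 = 5.0116.
Mean = α/β = 44.1/8.6 = 5.1279.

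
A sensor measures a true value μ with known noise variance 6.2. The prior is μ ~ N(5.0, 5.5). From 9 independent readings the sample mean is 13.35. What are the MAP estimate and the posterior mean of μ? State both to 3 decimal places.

MAP: 12.421. Posterior mean: 12.421.

Posterior for μ is Normal. Precision-weighted mean: (1/5.5·5.0 + 9/6.2·13.35) / (1/5.5 + 9/6.2) = 12.421.
A Normal posterior is symmetric, so mode = mean.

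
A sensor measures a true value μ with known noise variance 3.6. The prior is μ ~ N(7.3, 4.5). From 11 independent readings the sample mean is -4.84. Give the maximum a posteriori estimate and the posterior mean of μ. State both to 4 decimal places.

Posterior for μ is Normal. Precision-weighted mean: (1/4.5·7.3 + 11/3.6·-4.84) / (1/4.5 + 11/3.6) = -4.0169.
A Normal posterior is symmetric, so mode = mean.

μ_MAP = -4.0169, E[μ|data] = -4.0169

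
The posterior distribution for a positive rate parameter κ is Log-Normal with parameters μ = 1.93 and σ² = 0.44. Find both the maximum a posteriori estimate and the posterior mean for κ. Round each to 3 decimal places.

Mode = exp(μ − σ²) = exp(1.49) = 4.437.
Mean = exp(μ + σ²/2) = exp(2.150) = 8.585.
Mean > mode: the posterior has a right tail.

κ_MAP = 4.437, E[κ|data] = 8.585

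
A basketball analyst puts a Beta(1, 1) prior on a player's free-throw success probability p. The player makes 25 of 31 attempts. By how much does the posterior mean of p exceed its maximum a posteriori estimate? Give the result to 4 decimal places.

-0.0186

Posterior: Beta(1+25, 1+6) = Beta(26, 7).
Mode = (26−1)/(26+7−2) = 25/31 = 0.8065.
With a flat prior the MAP equals the MLE, 25/31.
Mean = 26/(26+7) = 26/33 = 0.7879.
Difference = 0.7879 − 0.8065 = -0.0186.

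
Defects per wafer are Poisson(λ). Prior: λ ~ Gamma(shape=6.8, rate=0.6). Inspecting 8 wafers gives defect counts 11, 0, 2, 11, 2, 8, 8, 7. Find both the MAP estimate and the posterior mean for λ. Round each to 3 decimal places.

Σ counts = 49. Posterior: Gamma(shape = 6.8+49 = 55.8, rate = 0.6+8 = 8.6).
Mode = (α−1)/β = 54.8/8.6 = 6.372.
Mean = α/β = 55.8/8.6 = 6.488.

MAP = 6.372, posterior mean = 6.488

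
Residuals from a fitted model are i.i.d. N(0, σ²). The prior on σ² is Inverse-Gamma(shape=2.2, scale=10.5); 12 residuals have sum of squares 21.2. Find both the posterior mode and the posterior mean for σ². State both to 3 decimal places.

Posterior: Inverse-Gamma(shape = 2.2+12/2 = 8.2, scale = 10.5+21.2/2 = 21.1).
Mode = β/(α+1) = 21.1/9.2 = 2.293.
Mean = β/(α−1) = 21.1/7.2 = 2.931.
Mean > mode: the posterior has a right tail.

posterior mode = 2.293, posterior mean = 2.931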